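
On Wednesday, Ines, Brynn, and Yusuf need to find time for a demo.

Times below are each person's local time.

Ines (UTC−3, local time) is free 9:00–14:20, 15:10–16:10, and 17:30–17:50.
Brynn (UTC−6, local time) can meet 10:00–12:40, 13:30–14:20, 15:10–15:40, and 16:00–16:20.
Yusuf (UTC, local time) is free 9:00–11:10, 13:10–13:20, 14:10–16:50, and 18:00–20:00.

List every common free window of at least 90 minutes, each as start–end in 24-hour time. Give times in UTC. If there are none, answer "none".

Ines → UTC: 12:00–17:20, 18:10–19:10, 20:30–20:50.
Brynn → UTC: 16:00–18:40, 19:30–20:20, 21:10–21:40, 22:00–22:20.
Yusuf → UTC: 09:00–11:10, 13:10–13:20, 14:10–16:50, 18:00–20:00.
Ines ∩ Brynn: 16:00–17:20, 18:10–18:40.
Ines ∩ Brynn ∩ Yusuf: 16:00–16:50, 18:10–18:40.
Windows ≥ 90 min: (none).

none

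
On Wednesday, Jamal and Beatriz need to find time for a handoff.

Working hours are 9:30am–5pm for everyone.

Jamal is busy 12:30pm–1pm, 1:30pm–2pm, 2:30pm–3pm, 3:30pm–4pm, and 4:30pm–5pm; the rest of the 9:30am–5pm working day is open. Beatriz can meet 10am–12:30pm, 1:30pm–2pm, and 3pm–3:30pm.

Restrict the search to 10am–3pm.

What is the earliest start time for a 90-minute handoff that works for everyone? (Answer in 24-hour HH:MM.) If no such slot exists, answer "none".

10:00

Jamal free within 09:30–17:00: 09:30–12:30, 13:00–13:30, 14:00–14:30, 15:00–15:30, 16:00–16:30.
Jamal ∩ Beatriz: 10:00–12:30, 15:00–15:30.
Restricted to 10:00–15:00: 10:00–12:30.
Windows ≥ 90 min: 10:00–12:30.
Earliest such window starts at 10:00.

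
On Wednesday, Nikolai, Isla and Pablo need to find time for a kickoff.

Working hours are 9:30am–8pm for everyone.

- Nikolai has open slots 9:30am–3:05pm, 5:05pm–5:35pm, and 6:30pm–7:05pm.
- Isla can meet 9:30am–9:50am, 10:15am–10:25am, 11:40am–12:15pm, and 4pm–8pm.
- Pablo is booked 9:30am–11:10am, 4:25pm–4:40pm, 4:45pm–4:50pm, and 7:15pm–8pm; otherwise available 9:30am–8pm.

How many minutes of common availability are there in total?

Pablo free within 09:30–20:00: 11:10–16:25, 16:40–16:45, 16:50–19:15.
Nikolai ∩ Isla: 09:30–09:50, 10:15–10:25, 11:40–12:15, 17:05–17:35, 18:30–19:05.
Nikolai ∩ Isla ∩ Pablo: 11:40–12:15, 17:05–17:35, 18:30–19:05.
Total common minutes: 35 + 30 + 35 = 100.

100 minutes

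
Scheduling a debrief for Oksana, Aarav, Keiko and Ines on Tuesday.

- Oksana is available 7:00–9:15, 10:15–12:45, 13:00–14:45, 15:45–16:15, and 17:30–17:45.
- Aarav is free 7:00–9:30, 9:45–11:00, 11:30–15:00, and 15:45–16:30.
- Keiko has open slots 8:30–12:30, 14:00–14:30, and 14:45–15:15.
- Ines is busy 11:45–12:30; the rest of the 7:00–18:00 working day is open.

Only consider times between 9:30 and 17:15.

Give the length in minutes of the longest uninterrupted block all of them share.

45 minutes

Ines free within 07:00–18:00: 07:00–11:45, 12:30–18:00.
Oksana ∩ Aarav: 07:00–09:15, 10:15–11:00, 11:30–12:45, 13:00–14:45, 15:45–16:15.
Oksana ∩ Aarav ∩ Keiko: 08:30–09:15, 10:15–11:00, 11:30–12:30, 14:00–14:30.
Oksana ∩ Aarav ∩ Keiko ∩ Ines: 08:30–09:15, 10:15–11:00, 11:30–11:45, 14:00–14:30.
Restricted to 09:30–17:15: 10:15–11:00, 11:30–11:45, 14:00–14:30.
Common window lengths: 45, 15, 30 min; longest is 45.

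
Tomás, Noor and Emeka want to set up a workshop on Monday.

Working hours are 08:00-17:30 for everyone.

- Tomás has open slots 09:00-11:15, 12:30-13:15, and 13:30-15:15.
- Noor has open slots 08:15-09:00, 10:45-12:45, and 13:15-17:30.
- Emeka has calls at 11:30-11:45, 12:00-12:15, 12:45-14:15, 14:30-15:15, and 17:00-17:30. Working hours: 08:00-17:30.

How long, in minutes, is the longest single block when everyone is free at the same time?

Emeka free within 08:00–17:30: 08:00–11:30, 11:45–12:00, 12:15–12:45, 14:15–14:30, 15:15–17:00.
Tomás ∩ Noor: 10:45–11:15, 12:30–12:45, 13:30–15:15.
Tomás ∩ Noor ∩ Emeka: 10:45–11:15, 12:30–12:45, 14:15–14:30.
Common window lengths: 30, 15, 15 min; longest is 30.

30 minutes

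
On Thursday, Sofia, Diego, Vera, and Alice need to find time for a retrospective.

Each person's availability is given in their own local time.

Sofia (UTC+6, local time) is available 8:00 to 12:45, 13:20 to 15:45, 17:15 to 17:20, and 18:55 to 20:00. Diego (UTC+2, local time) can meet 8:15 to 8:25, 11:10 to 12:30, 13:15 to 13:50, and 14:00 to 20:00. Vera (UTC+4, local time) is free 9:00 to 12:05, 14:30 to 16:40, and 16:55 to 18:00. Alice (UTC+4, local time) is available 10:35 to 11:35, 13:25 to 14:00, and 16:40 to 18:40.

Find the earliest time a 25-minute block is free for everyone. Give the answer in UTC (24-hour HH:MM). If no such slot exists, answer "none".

Sofia → UTC: 02:00–06:45, 07:20–09:45, 11:15–11:20, 12:55–14:00.
Diego → UTC: 06:15–06:25, 09:10–10:30, 11:15–11:50, 12:00–18:00.
Vera → UTC: 05:00–08:05, 10:30–12:40, 12:55–14:00.
Alice → UTC: 06:35–07:35, 09:25–10:00, 12:40–14:40.
Sofia ∩ Diego: 06:15–06:25, 09:10–09:45, 11:15–11:20, 12:55–14:00.
Sofia ∩ Diego ∩ Vera: 06:15–06:25, 11:15–11:20, 12:55–14:00.
Sofia ∩ Diego ∩ Vera ∩ Alice: 12:55–14:00.
Windows ≥ 25 min: 12:55–14:00.
Earliest such window starts at 12:55.

12:55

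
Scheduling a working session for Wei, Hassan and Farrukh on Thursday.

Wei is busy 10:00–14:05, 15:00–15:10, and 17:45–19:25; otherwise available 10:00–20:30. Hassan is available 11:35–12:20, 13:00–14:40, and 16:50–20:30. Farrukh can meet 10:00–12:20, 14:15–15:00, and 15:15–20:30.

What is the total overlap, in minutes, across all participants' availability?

Wei free within 10:00–20:30: 14:05–15:00, 15:10–17:45, 19:25–20:30.
Wei ∩ Hassan: 14:05–14:40, 16:50–17:45, 19:25–20:30.
Wei ∩ Hassan ∩ Farrukh: 14:15–14:40, 16:50–17:45, 19:25–20:30.
Total common minutes: 25 + 55 + 65 = 145.

145 minutes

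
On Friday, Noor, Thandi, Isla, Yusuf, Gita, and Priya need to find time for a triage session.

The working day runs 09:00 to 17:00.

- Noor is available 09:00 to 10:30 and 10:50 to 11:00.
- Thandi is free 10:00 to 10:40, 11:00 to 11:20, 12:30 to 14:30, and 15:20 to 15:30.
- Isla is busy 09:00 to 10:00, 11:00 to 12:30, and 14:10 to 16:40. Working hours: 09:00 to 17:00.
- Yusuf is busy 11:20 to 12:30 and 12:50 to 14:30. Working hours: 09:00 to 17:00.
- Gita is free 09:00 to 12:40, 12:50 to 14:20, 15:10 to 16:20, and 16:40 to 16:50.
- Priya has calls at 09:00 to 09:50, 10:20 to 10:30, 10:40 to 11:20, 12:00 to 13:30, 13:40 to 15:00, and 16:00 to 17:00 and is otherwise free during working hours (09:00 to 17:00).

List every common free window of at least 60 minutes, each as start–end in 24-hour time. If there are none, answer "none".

none

Isla free within 09:00–17:00: 10:00–11:00, 12:30–14:10, 16:40–17:00.
Yusuf free within 09:00–17:00: 09:00–11:20, 12:30–12:50, 14:30–17:00.
Priya free within 09:00–17:00: 09:50–10:20, 10:30–10:40, 11:20–12:00, 13:30–13:40, 15:00–16:00.
Noor ∩ Thandi: 10:00–10:30.
Noor ∩ Thandi ∩ Isla: 10:00–10:30.
Noor ∩ Thandi ∩ Isla ∩ Yusuf: 10:00–10:30.
Noor ∩ Thandi ∩ Isla ∩ Yusuf ∩ Gita: 10:00–10:30.
Noor ∩ Thandi ∩ Isla ∩ Yusuf ∩ Gita ∩ Priya: 10:00–10:20.
Windows ≥ 60 min: (none).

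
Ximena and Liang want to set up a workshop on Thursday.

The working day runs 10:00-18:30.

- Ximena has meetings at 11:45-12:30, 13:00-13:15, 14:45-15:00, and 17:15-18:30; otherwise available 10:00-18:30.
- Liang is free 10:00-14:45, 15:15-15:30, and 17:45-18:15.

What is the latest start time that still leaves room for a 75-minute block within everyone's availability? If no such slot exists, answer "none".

13:30

Ximena free within 10:00–18:30: 10:00–11:45, 12:30–13:00, 13:15–14:45, 15:00–17:15.
Ximena ∩ Liang: 10:00–11:45, 12:30–13:00, 13:15–14:45, 15:15–15:30.
Windows ≥ 75 min: 10:00–11:45, 13:15–14:45.
Latest start in the last window 13:15–14:45 is 14:45 − 75 min = 13:30.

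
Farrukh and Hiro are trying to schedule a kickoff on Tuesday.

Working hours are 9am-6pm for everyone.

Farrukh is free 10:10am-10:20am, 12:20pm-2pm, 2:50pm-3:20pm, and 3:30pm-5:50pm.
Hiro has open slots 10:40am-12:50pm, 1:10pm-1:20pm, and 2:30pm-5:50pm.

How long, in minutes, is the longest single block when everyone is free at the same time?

140 minutes

Farrukh ∩ Hiro: 12:20–12:50, 13:10–13:20, 14:50–15:20, 15:30–17:50.
Common window lengths: 30, 10, 30, 140 min; longest is 140.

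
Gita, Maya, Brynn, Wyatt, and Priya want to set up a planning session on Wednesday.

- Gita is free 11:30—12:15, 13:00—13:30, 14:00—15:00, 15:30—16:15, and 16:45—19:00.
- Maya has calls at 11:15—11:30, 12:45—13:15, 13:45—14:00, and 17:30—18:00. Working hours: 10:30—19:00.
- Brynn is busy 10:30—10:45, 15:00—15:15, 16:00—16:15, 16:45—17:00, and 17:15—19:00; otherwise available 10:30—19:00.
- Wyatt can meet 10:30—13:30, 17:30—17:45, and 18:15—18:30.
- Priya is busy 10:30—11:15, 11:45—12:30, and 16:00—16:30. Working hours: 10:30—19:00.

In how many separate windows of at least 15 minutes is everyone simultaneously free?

2

Maya free within 10:30–19:00: 10:30–11:15, 11:30–12:45, 13:15–13:45, 14:00–17:30, 18:00–19:00.
Brynn free within 10:30–19:00: 10:45–15:00, 15:15–16:00, 16:15–16:45, 17:00–17:15.
Priya free within 10:30–19:00: 11:15–11:45, 12:30–16:00, 16:30–19:00.
Gita ∩ Maya: 11:30–12:15, 13:15–13:30, 14:00–15:00, 15:30–16:15, 16:45–17:30, 18:00–19:00.
Gita ∩ Maya ∩ Brynn: 11:30–12:15, 13:15–13:30, 14:00–15:00, 15:30–16:00, 17:00–17:15.
Gita ∩ Maya ∩ Brynn ∩ Wyatt: 11:30–12:15, 13:15–13:30.
Gita ∩ Maya ∩ Brynn ∩ Wyatt ∩ Priya: 11:30–11:45, 13:15–13:30.
Windows ≥ 15 min: 11:30–11:45, 13:15–13:30.
That's 2 windows.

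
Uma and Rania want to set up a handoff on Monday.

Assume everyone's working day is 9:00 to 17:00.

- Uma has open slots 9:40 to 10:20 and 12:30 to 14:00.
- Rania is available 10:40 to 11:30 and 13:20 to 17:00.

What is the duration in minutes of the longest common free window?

40 minutes

Uma ∩ Rania: 13:20–14:00.
Single common window of 40 minutes.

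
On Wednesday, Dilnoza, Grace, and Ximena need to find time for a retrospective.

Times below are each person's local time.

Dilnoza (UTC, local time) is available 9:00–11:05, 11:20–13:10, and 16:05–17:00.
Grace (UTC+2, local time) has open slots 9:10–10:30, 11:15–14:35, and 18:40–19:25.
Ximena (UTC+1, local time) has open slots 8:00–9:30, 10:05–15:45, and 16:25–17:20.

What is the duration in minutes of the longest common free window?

Dilnoza → UTC: 09:00–11:05, 11:20–13:10, 16:05–17:00.
Grace → UTC: 07:10–08:30, 09:15–12:35, 16:40–17:25.
Ximena → UTC: 07:00–08:30, 09:05–14:45, 15:25–16:20.
Dilnoza ∩ Grace: 09:15–11:05, 11:20–12:35, 16:40–17:00.
Dilnoza ∩ Grace ∩ Ximena: 09:15–11:05, 11:20–12:35.
Common window lengths: 110, 75 min; longest is 110.

110 minutes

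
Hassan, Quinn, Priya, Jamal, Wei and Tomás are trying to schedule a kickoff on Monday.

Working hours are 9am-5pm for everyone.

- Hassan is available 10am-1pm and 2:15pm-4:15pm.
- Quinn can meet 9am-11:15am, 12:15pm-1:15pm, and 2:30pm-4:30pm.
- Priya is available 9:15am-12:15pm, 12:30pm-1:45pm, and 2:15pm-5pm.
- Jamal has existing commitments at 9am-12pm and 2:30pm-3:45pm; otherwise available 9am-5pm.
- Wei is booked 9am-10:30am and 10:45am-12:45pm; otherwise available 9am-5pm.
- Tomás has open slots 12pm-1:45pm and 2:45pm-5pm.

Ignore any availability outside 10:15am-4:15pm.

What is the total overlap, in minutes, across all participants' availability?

Jamal free within 09:00–17:00: 12:00–14:30, 15:45–17:00.
Wei free within 09:00–17:00: 10:30–10:45, 12:45–17:00.
Hassan ∩ Quinn: 10:00–11:15, 12:15–13:00, 14:30–16:15.
Hassan ∩ Quinn ∩ Priya: 10:00–11:15, 12:30–13:00, 14:30–16:15.
Hassan ∩ Quinn ∩ Priya ∩ Jamal: 12:30–13:00, 15:45–16:15.
Hassan ∩ Quinn ∩ Priya ∩ Jamal ∩ Wei: 12:45–13:00, 15:45–16:15.
Hassan ∩ Quinn ∩ Priya ∩ Jamal ∩ Wei ∩ Tomás: 12:45–13:00, 15:45–16:15.
Restricted to 10:15–16:15: 12:45–13:00, 15:45–16:15.
Total common minutes: 15 + 30 = 45.

45 minutes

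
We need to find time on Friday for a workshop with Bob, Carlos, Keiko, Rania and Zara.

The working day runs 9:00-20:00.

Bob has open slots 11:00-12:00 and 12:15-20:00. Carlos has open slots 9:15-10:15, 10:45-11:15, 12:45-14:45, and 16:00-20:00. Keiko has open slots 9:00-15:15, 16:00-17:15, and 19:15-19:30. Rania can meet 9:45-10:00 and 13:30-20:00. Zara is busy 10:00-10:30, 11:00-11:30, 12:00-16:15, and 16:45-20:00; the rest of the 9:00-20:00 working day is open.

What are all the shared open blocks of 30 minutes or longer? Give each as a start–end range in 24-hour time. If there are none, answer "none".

Zara free within 09:00–20:00: 09:00–10:00, 10:30–11:00, 11:30–12:00, 16:15–16:45.
Bob ∩ Carlos: 11:00–11:15, 12:45–14:45, 16:00–20:00.
Bob ∩ Carlos ∩ Keiko: 11:00–11:15, 12:45–14:45, 16:00–17:15, 19:15–19:30.
Bob ∩ Carlos ∩ Keiko ∩ Rania: 13:30–14:45, 16:00–17:15, 19:15–19:30.
Bob ∩ Carlos ∩ Keiko ∩ Rania ∩ Zara: 16:15–16:45.
Windows ≥ 30 min: 16:15–16:45.

16:15–16:45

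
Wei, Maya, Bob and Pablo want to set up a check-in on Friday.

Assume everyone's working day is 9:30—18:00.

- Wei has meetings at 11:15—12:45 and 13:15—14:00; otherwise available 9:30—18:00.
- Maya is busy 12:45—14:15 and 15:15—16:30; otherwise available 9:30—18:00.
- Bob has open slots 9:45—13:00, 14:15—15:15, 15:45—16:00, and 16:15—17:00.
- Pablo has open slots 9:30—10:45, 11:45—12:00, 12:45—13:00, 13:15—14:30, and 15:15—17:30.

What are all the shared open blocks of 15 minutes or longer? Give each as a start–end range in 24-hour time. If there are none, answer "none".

09:45–10:45, 14:15–14:30, 16:30–17:00

Wei free within 09:30–18:00: 09:30–11:15, 12:45–13:15, 14:00–18:00.
Maya free within 09:30–18:00: 09:30–12:45, 14:15–15:15, 16:30–18:00.
Wei ∩ Maya: 09:30–11:15, 14:15–15:15, 16:30–18:00.
Wei ∩ Maya ∩ Bob: 09:45–11:15, 14:15–15:15, 16:30–17:00.
Wei ∩ Maya ∩ Bob ∩ Pablo: 09:45–10:45, 14:15–14:30, 16:30–17:00.
Windows ≥ 15 min: 09:45–10:45, 14:15–14:30, 16:30–17:00.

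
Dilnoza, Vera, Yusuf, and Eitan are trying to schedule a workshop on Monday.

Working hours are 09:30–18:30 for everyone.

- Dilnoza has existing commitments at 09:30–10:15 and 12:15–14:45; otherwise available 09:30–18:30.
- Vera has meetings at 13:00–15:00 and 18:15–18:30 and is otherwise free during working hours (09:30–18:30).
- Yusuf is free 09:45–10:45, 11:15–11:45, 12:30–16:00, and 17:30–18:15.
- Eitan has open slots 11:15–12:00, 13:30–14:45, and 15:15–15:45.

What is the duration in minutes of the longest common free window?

Dilnoza free within 09:30–18:30: 10:15–12:15, 14:45–18:30.
Vera free within 09:30–18:30: 09:30–13:00, 15:00–18:15.
Dilnoza ∩ Vera: 10:15–12:15, 15:00–18:15.
Dilnoza ∩ Vera ∩ Yusuf: 10:15–10:45, 11:15–11:45, 15:00–16:00, 17:30–18:15.
Dilnoza ∩ Vera ∩ Yusuf ∩ Eitan: 11:15–11:45, 15:15–15:45.
Common window lengths: 30, 30 min; longest is 30.

30 minutes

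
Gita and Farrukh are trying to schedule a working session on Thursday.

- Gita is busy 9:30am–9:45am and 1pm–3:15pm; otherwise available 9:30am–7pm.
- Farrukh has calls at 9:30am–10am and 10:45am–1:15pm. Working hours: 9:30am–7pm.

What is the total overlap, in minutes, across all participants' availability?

Gita free within 09:30–19:00: 09:45–13:00, 15:15–19:00.
Farrukh free within 09:30–19:00: 10:00–10:45, 13:15–19:00.
Gita ∩ Farrukh: 10:00–10:45, 15:15–19:00.
Total common minutes: 45 + 225 = 270.

270 minutes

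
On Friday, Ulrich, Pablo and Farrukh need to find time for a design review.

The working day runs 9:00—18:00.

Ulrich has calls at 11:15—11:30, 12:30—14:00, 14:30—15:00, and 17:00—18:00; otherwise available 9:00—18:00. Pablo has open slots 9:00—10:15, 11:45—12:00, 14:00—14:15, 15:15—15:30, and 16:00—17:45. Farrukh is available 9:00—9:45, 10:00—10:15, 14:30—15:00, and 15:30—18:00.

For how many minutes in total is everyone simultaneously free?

120 minutes

Ulrich free within 09:00–18:00: 09:00–11:15, 11:30–12:30, 14:00–14:30, 15:00–17:00.
Ulrich ∩ Pablo: 09:00–10:15, 11:45–12:00, 14:00–14:15, 15:15–15:30, 16:00–17:00.
Ulrich ∩ Pablo ∩ Farrukh: 09:00–09:45, 10:00–10:15, 16:00–17:00.
Total common minutes: 45 + 15 + 60 = 120.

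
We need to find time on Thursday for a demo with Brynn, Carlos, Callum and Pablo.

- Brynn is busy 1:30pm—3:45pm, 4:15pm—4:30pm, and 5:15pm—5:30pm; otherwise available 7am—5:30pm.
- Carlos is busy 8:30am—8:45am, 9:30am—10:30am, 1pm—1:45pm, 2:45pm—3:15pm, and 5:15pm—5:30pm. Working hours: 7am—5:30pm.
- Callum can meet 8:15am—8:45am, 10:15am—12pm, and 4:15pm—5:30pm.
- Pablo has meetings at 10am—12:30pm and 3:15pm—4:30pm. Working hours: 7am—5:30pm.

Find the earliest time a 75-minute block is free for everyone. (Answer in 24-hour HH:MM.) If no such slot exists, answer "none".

Brynn free within 07:00–17:30: 07:00–13:30, 15:45–16:15, 16:30–17:15.
Carlos free within 07:00–17:30: 07:00–08:30, 08:45–09:30, 10:30–13:00, 13:45–14:45, 15:15–17:15.
Pablo free within 07:00–17:30: 07:00–10:00, 12:30–15:15, 16:30–17:30.
Brynn ∩ Carlos: 07:00–08:30, 08:45–09:30, 10:30–13:00, 15:45–16:15, 16:30–17:15.
Brynn ∩ Carlos ∩ Callum: 08:15–08:30, 10:30–12:00, 16:30–17:15.
Brynn ∩ Carlos ∩ Callum ∩ Pablo: 08:15–08:30, 16:30–17:15.
Windows ≥ 75 min: (none).

none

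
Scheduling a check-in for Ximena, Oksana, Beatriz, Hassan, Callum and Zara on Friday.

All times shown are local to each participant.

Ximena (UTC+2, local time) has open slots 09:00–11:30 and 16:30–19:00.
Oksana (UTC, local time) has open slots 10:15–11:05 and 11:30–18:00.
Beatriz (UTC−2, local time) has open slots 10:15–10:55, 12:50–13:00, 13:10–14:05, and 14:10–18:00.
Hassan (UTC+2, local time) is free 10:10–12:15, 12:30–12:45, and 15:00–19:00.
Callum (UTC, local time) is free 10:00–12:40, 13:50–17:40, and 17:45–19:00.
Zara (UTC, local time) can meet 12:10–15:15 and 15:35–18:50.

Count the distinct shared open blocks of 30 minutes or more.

Ximena → UTC: 07:00–09:30, 14:30–17:00.
Oksana → UTC: 10:15–11:05, 11:30–18:00.
Beatriz → UTC: 12:15–12:55, 14:50–15:00, 15:10–16:05, 16:10–20:00.
Hassan → UTC: 08:10–10:15, 10:30–10:45, 13:00–17:00.
Callum → UTC: 10:00–12:40, 13:50–17:40, 17:45–19:00.
Zara → UTC: 12:10–15:15, 15:35–18:50.
Ximena ∩ Oksana: 14:30–17:00.
Ximena ∩ Oksana ∩ Beatriz: 14:50–15:00, 15:10–16:05, 16:10–17:00.
Ximena ∩ Oksana ∩ Beatriz ∩ Hassan: 14:50–15:00, 15:10–16:05, 16:10–17:00.
Ximena ∩ Oksana ∩ Beatriz ∩ Hassan ∩ Callum: 14:50–15:00, 15:10–16:05, 16:10–17:00.
Ximena ∩ Oksana ∩ Beatriz ∩ Hassan ∩ Callum ∩ Zara: 14:50–15:00, 15:10–15:15, 15:35–16:05, 16:10–17:00.
Windows ≥ 30 min: 15:35–16:05, 16:10–17:00.
That's 2 windows.

2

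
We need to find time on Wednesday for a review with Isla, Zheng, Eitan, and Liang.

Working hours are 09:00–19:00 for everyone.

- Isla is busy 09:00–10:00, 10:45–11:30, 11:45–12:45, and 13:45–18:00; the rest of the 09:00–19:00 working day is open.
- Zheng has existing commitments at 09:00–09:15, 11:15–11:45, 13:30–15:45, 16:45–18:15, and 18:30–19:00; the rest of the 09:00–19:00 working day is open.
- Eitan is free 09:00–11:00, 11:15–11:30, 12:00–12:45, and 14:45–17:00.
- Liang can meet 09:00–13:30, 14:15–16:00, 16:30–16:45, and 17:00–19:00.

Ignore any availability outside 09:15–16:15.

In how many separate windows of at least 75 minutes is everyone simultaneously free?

Isla free within 09:00–19:00: 10:00–10:45, 11:30–11:45, 12:45–13:45, 18:00–19:00.
Zheng free within 09:00–19:00: 09:15–11:15, 11:45–13:30, 15:45–16:45, 18:15–18:30.
Isla ∩ Zheng: 10:00–10:45, 12:45–13:30, 18:15–18:30.
Isla ∩ Zheng ∩ Eitan: 10:00–10:45.
Isla ∩ Zheng ∩ Eitan ∩ Liang: 10:00–10:45.
Restricted to 09:15–16:15: 10:00–10:45.
Windows ≥ 75 min: (none).
That's 0 windows.

0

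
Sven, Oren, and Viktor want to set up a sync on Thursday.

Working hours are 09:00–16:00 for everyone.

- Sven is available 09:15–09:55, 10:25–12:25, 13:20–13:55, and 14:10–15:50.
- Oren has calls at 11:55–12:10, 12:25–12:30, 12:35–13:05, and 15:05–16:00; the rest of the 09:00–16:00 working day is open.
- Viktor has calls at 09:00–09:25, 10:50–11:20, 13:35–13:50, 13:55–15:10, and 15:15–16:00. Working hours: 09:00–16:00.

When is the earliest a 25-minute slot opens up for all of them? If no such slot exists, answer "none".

09:25

Oren free within 09:00–16:00: 09:00–11:55, 12:10–12:25, 12:30–12:35, 13:05–15:05.
Viktor free within 09:00–16:00: 09:25–10:50, 11:20–13:35, 13:50–13:55, 15:10–15:15.
Sven ∩ Oren: 09:15–09:55, 10:25–11:55, 12:10–12:25, 13:20–13:55, 14:10–15:05.
Sven ∩ Oren ∩ Viktor: 09:25–09:55, 10:25–10:50, 11:20–11:55, 12:10–12:25, 13:20–13:35, 13:50–13:55.
Windows ≥ 25 min: 09:25–09:55, 10:25–10:50, 11:20–11:55.
Earliest such window starts at 09:25.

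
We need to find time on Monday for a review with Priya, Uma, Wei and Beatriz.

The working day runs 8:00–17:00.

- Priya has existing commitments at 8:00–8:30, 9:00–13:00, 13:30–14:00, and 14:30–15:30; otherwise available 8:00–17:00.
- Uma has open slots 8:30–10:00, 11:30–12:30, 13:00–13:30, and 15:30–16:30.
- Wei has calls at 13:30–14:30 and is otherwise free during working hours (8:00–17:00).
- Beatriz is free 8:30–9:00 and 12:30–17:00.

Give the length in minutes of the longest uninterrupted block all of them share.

Priya free within 08:00–17:00: 08:30–09:00, 13:00–13:30, 14:00–14:30, 15:30–17:00.
Wei free within 08:00–17:00: 08:00–13:30, 14:30–17:00.
Priya ∩ Uma: 08:30–09:00, 13:00–13:30, 15:30–16:30.
Priya ∩ Uma ∩ Wei: 08:30–09:00, 13:00–13:30, 15:30–16:30.
Priya ∩ Uma ∩ Wei ∩ Beatriz: 08:30–09:00, 13:00–13:30, 15:30–16:30.
Common window lengths: 30, 30, 60 min; longest is 60.

60 minutes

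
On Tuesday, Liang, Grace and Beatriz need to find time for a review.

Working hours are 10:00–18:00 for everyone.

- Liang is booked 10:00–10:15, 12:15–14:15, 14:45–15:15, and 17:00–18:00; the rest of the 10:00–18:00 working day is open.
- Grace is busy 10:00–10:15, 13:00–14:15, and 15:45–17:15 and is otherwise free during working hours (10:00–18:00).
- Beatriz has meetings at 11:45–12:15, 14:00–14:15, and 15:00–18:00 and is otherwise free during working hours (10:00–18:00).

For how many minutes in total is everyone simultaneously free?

Liang free within 10:00–18:00: 10:15–12:15, 14:15–14:45, 15:15–17:00.
Grace free within 10:00–18:00: 10:15–13:00, 14:15–15:45, 17:15–18:00.
Beatriz free within 10:00–18:00: 10:00–11:45, 12:15–14:00, 14:15–15:00.
Liang ∩ Grace: 10:15–12:15, 14:15–14:45, 15:15–15:45.
Liang ∩ Grace ∩ Beatriz: 10:15–11:45, 14:15–14:45.
Total common minutes: 90 + 30 = 120.

120 minutes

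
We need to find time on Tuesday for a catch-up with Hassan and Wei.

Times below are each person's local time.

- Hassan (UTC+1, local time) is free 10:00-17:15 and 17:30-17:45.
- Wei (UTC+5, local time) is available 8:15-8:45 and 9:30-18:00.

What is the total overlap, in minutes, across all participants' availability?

Hassan → UTC: 09:00–16:15, 16:30–16:45.
Wei → UTC: 03:15–03:45, 04:30–13:00.
Hassan ∩ Wei: 09:00–13:00.
Total common minutes: 240.

240 minutes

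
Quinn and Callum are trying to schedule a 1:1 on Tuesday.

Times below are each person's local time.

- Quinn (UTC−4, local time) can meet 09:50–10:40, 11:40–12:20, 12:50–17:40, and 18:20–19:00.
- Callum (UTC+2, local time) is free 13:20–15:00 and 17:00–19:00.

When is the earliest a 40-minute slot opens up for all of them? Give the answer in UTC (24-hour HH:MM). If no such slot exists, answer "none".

15:40

Quinn → UTC: 13:50–14:40, 15:40–16:20, 16:50–21:40, 22:20–23:00.
Callum → UTC: 11:20–13:00, 15:00–17:00.
Quinn ∩ Callum: 15:40–16:20, 16:50–17:00.
Windows ≥ 40 min: 15:40–16:20.
Earliest such window starts at 15:40.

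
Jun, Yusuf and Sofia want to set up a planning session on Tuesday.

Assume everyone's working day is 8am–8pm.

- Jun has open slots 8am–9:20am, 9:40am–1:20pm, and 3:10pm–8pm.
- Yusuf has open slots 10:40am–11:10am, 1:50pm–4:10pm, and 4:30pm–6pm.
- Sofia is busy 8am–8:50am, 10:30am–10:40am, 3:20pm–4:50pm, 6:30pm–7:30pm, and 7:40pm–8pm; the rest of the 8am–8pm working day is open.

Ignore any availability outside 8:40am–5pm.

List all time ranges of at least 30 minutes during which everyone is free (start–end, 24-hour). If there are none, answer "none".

10:40–11:10

Sofia free within 08:00–20:00: 08:50–10:30, 10:40–15:20, 16:50–18:30, 19:30–19:40.
Jun ∩ Yusuf: 10:40–11:10, 15:10–16:10, 16:30–18:00.
Jun ∩ Yusuf ∩ Sofia: 10:40–11:10, 15:10–15:20, 16:50–18:00.
Restricted to 08:40–17:00: 10:40–11:10, 15:10–15:20, 16:50–17:00.
Windows ≥ 30 min: 10:40–11:10.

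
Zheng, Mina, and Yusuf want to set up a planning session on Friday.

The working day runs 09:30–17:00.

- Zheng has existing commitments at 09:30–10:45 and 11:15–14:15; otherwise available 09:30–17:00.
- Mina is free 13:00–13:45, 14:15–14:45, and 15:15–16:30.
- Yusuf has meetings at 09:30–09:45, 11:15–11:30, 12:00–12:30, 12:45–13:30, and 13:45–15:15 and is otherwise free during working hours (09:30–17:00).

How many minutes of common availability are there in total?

Zheng free within 09:30–17:00: 10:45–11:15, 14:15–17:00.
Yusuf free within 09:30–17:00: 09:45–11:15, 11:30–12:00, 12:30–12:45, 13:30–13:45, 15:15–17:00.
Zheng ∩ Mina: 14:15–14:45, 15:15–16:30.
Zheng ∩ Mina ∩ Yusuf: 15:15–16:30.
Total common minutes: 75.

75 minutes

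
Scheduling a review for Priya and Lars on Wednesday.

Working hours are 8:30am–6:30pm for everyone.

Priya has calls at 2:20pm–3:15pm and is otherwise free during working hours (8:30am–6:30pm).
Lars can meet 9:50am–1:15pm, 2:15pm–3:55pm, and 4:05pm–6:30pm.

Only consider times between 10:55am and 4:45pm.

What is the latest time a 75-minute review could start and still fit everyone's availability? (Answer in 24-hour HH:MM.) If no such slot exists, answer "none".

Priya free within 08:30–18:30: 08:30–14:20, 15:15–18:30.
Priya ∩ Lars: 09:50–13:15, 14:15–14:20, 15:15–15:55, 16:05–18:30.
Restricted to 10:55–16:45: 10:55–13:15, 14:15–14:20, 15:15–15:55, 16:05–16:45.
Windows ≥ 75 min: 10:55–13:15.
Latest start in the last window 10:55–13:15 is 13:15 − 75 min = 12:00.

12:00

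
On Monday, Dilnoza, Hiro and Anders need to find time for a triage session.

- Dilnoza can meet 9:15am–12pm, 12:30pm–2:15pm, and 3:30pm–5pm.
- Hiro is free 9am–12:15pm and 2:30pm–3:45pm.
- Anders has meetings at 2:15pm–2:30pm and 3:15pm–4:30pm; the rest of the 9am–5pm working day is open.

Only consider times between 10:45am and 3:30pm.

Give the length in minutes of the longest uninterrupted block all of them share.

Anders free within 09:00–17:00: 09:00–14:15, 14:30–15:15, 16:30–17:00.
Dilnoza ∩ Hiro: 09:15–12:00, 15:30–15:45.
Dilnoza ∩ Hiro ∩ Anders: 09:15–12:00.
Restricted to 10:45–15:30: 10:45–12:00.
Single common window of 75 minutes.

75 minutes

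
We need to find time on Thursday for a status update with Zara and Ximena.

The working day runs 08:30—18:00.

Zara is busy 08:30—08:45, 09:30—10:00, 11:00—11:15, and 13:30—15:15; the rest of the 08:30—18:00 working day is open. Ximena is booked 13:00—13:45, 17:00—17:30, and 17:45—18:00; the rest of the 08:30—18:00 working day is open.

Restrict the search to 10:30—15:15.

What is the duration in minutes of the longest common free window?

105 minutes

Zara free within 08:30–18:00: 08:45–09:30, 10:00–11:00, 11:15–13:30, 15:15–18:00.
Ximena free within 08:30–18:00: 08:30–13:00, 13:45–17:00, 17:30–17:45.
Zara ∩ Ximena: 08:45–09:30, 10:00–11:00, 11:15–13:00, 15:15–17:00, 17:30–17:45.
Restricted to 10:30–15:15: 10:30–11:00, 11:15–13:00.
Common window lengths: 30, 105 min; longest is 105.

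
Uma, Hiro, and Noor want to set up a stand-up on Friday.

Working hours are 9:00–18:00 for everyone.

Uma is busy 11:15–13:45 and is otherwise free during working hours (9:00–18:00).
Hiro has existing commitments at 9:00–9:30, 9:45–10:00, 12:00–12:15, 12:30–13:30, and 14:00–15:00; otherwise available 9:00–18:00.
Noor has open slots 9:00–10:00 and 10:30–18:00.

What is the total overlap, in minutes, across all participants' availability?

255 minutes

Uma free within 09:00–18:00: 09:00–11:15, 13:45–18:00.
Hiro free within 09:00–18:00: 09:30–09:45, 10:00–12:00, 12:15–12:30, 13:30–14:00, 15:00–18:00.
Uma ∩ Hiro: 09:30–09:45, 10:00–11:15, 13:45–14:00, 15:00–18:00.
Uma ∩ Hiro ∩ Noor: 09:30–09:45, 10:30–11:15, 13:45–14:00, 15:00–18:00.
Total common minutes: 15 + 45 + 15 + 180 = 255.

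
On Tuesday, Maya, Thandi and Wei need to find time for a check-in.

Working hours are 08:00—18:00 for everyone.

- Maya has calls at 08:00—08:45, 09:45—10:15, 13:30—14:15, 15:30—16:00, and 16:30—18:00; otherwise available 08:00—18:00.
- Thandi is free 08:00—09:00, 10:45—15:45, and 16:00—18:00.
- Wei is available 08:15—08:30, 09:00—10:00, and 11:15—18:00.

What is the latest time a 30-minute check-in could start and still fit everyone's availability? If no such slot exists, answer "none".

16:00

Maya free within 08:00–18:00: 08:45–09:45, 10:15–13:30, 14:15–15:30, 16:00–16:30.
Maya ∩ Thandi: 08:45–09:00, 10:45–13:30, 14:15–15:30, 16:00–16:30.
Maya ∩ Thandi ∩ Wei: 11:15–13:30, 14:15–15:30, 16:00–16:30.
Windows ≥ 30 min: 11:15–13:30, 14:15–15:30, 16:00–16:30.
Latest start in the last window 16:00–16:30 is 16:30 − 30 min = 16:00.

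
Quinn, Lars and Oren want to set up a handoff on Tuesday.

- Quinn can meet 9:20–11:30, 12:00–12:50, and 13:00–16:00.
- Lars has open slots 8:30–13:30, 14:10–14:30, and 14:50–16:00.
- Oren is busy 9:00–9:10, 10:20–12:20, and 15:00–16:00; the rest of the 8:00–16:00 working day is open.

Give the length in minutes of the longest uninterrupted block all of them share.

60 minutes

Oren free within 08:00–16:00: 08:00–09:00, 09:10–10:20, 12:20–15:00.
Quinn ∩ Lars: 09:20–11:30, 12:00–12:50, 13:00–13:30, 14:10–14:30, 14:50–16:00.
Quinn ∩ Lars ∩ Oren: 09:20–10:20, 12:20–12:50, 13:00–13:30, 14:10–14:30, 14:50–15:00.
Common window lengths: 60, 30, 30, 20, 10 min; longest is 60.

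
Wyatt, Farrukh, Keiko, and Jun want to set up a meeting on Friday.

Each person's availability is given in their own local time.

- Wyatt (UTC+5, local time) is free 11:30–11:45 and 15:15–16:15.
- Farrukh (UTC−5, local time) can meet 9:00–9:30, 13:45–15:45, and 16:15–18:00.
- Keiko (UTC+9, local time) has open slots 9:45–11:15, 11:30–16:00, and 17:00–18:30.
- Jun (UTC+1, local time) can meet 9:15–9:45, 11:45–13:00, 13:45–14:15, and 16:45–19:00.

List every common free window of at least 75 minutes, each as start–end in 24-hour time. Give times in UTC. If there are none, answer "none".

none

Wyatt → UTC: 06:30–06:45, 10:15–11:15.
Farrukh → UTC: 14:00–14:30, 18:45–20:45, 21:15–23:00.
Keiko → UTC: 00:45–02:15, 02:30–07:00, 08:00–09:30.
Jun → UTC: 08:15–08:45, 10:45–12:00, 12:45–13:15, 15:45–18:00.
Wyatt ∩ Farrukh: (none).
Wyatt ∩ Farrukh ∩ Keiko: (none).
Wyatt ∩ Farrukh ∩ Keiko ∩ Jun: (none).
Windows ≥ 75 min: (none).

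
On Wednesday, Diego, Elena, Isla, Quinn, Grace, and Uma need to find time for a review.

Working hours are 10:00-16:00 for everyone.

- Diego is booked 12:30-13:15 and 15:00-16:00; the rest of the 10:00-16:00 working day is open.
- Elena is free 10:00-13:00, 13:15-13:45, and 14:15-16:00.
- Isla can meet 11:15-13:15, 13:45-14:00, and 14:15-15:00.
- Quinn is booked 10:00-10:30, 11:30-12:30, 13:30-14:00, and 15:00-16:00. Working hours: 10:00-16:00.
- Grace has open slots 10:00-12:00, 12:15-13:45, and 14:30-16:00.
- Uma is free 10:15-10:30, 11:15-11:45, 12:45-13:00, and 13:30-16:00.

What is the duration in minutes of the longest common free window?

30 minutes

Diego free within 10:00–16:00: 10:00–12:30, 13:15–15:00.
Quinn free within 10:00–16:00: 10:30–11:30, 12:30–13:30, 14:00–15:00.
Diego ∩ Elena: 10:00–12:30, 13:15–13:45, 14:15–15:00.
Diego ∩ Elena ∩ Isla: 11:15–12:30, 14:15–15:00.
Diego ∩ Elena ∩ Isla ∩ Quinn: 11:15–11:30, 14:15–15:00.
Diego ∩ Elena ∩ Isla ∩ Quinn ∩ Grace: 11:15–11:30, 14:30–15:00.
Diego ∩ Elena ∩ Isla ∩ Quinn ∩ Grace ∩ Uma: 11:15–11:30, 14:30–15:00.
Common window lengths: 15, 30 min; longest is 30.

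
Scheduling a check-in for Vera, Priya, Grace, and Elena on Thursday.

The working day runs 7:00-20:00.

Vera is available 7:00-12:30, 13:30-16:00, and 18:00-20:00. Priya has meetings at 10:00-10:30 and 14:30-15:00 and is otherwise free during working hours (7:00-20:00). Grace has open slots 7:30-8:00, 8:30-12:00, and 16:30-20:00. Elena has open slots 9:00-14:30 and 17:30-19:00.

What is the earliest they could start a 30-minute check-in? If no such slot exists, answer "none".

09:00

Priya free within 07:00–20:00: 07:00–10:00, 10:30–14:30, 15:00–20:00.
Vera ∩ Priya: 07:00–10:00, 10:30–12:30, 13:30–14:30, 15:00–16:00, 18:00–20:00.
Vera ∩ Priya ∩ Grace: 07:30–08:00, 08:30–10:00, 10:30–12:00, 18:00–20:00.
Vera ∩ Priya ∩ Grace ∩ Elena: 09:00–10:00, 10:30–12:00, 18:00–19:00.
Windows ≥ 30 min: 09:00–10:00, 10:30–12:00, 18:00–19:00.
Earliest such window starts at 09:00.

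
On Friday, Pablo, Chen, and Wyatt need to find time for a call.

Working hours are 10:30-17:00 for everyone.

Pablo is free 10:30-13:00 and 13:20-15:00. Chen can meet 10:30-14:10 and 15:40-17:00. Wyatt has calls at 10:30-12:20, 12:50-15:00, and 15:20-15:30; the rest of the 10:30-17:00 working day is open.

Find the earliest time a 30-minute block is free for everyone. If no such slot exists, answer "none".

Wyatt free within 10:30–17:00: 12:20–12:50, 15:00–15:20, 15:30–17:00.
Pablo ∩ Chen: 10:30–13:00, 13:20–14:10.
Pablo ∩ Chen ∩ Wyatt: 12:20–12:50.
Windows ≥ 30 min: 12:20–12:50.
Earliest such window starts at 12:20.

12:20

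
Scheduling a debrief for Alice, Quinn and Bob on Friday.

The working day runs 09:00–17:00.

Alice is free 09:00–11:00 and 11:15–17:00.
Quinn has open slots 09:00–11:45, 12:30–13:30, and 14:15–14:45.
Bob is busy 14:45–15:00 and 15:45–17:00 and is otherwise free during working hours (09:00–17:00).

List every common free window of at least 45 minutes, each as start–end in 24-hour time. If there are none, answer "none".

Bob free within 09:00–17:00: 09:00–14:45, 15:00–15:45.
Alice ∩ Quinn: 09:00–11:00, 11:15–11:45, 12:30–13:30, 14:15–14:45.
Alice ∩ Quinn ∩ Bob: 09:00–11:00, 11:15–11:45, 12:30–13:30, 14:15–14:45.
Windows ≥ 45 min: 09:00–11:00, 12:30–13:30.

09:00–11:00, 12:30–13:30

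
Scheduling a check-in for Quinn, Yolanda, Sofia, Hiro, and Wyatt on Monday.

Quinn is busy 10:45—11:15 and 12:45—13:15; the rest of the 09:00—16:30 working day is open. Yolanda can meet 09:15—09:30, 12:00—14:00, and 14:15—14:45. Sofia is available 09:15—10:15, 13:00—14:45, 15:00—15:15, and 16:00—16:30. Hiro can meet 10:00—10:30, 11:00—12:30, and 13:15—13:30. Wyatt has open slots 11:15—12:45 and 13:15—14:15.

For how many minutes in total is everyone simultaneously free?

15 minutes

Quinn free within 09:00–16:30: 09:00–10:45, 11:15–12:45, 13:15–16:30.
Quinn ∩ Yolanda: 09:15–09:30, 12:00–12:45, 13:15–14:00, 14:15–14:45.
Quinn ∩ Yolanda ∩ Sofia: 09:15–09:30, 13:15–14:00, 14:15–14:45.
Quinn ∩ Yolanda ∩ Sofia ∩ Hiro: 13:15–13:30.
Quinn ∩ Yolanda ∩ Sofia ∩ Hiro ∩ Wyatt: 13:15–13:30.
Total common minutes: 15.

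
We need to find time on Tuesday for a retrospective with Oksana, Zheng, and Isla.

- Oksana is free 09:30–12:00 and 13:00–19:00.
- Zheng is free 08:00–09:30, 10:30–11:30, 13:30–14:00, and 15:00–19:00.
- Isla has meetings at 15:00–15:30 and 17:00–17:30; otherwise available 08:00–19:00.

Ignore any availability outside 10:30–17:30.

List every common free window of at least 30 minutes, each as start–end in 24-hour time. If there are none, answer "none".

Isla free within 08:00–19:00: 08:00–15:00, 15:30–17:00, 17:30–19:00.
Oksana ∩ Zheng: 10:30–11:30, 13:30–14:00, 15:00–19:00.
Oksana ∩ Zheng ∩ Isla: 10:30–11:30, 13:30–14:00, 15:30–17:00, 17:30–19:00.
Restricted to 10:30–17:30: 10:30–11:30, 13:30–14:00, 15:30–17:00.
Windows ≥ 30 min: 10:30–11:30, 13:30–14:00, 15:30–17:00.

10:30–11:30, 13:30–14:00, 15:30–17:00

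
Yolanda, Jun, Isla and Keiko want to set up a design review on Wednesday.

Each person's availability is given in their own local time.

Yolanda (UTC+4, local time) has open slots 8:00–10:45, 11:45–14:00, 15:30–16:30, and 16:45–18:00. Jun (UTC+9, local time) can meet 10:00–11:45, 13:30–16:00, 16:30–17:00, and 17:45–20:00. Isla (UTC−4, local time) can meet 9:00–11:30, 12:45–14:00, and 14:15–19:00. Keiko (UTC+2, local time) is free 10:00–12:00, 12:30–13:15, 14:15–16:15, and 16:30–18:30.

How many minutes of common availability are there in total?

0 minutes

Yolanda → UTC: 04:00–06:45, 07:45–10:00, 11:30–12:30, 12:45–14:00.
Jun → UTC: 01:00–02:45, 04:30–07:00, 07:30–08:00, 08:45–11:00.
Isla → UTC: 13:00–15:30, 16:45–18:00, 18:15–23:00.
Keiko → UTC: 08:00–10:00, 10:30–11:15, 12:15–14:15, 14:30–16:30.
Yolanda ∩ Jun: 04:30–06:45, 07:45–08:00, 08:45–10:00.
Yolanda ∩ Jun ∩ Isla: (none).
Yolanda ∩ Jun ∩ Isla ∩ Keiko: (none).
Total common minutes: 0.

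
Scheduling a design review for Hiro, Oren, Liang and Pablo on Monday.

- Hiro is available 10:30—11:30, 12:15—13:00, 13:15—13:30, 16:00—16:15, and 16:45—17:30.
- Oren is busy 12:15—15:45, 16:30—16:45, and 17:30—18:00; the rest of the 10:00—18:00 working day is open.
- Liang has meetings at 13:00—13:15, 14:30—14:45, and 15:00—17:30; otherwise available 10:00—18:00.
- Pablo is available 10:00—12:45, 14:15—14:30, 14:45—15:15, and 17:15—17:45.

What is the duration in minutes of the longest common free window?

Oren free within 10:00–18:00: 10:00–12:15, 15:45–16:30, 16:45–17:30.
Liang free within 10:00–18:00: 10:00–13:00, 13:15–14:30, 14:45–15:00, 17:30–18:00.
Hiro ∩ Oren: 10:30–11:30, 16:00–16:15, 16:45–17:30.
Hiro ∩ Oren ∩ Liang: 10:30–11:30.
Hiro ∩ Oren ∩ Liang ∩ Pablo: 10:30–11:30.
Single common window of 60 minutes.

60 minutes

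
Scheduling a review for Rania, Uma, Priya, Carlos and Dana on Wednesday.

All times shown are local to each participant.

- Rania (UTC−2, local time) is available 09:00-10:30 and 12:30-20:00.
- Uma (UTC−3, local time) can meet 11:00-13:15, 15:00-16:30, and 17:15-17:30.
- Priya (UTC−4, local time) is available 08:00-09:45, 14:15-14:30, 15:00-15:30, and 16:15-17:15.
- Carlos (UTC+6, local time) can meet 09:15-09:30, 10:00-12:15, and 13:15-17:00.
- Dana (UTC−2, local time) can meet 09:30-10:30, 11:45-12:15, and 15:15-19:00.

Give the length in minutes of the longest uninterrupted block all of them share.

Rania → UTC: 11:00–12:30, 14:30–22:00.
Uma → UTC: 14:00–16:15, 18:00–19:30, 20:15–20:30.
Priya → UTC: 12:00–13:45, 18:15–18:30, 19:00–19:30, 20:15–21:15.
Carlos → UTC: 03:15–03:30, 04:00–06:15, 07:15–11:00.
Dana → UTC: 11:30–12:30, 13:45–14:15, 17:15–21:00.
Rania ∩ Uma: 14:30–16:15, 18:00–19:30, 20:15–20:30.
Rania ∩ Uma ∩ Priya: 18:15–18:30, 19:00–19:30, 20:15–20:30.
Rania ∩ Uma ∩ Priya ∩ Carlos: (none).
Rania ∩ Uma ∩ Priya ∩ Carlos ∩ Dana: (none).
No common window.

0 minutes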